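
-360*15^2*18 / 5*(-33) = 9622800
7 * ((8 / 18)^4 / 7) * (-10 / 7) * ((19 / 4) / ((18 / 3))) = -6080 / 137781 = -0.04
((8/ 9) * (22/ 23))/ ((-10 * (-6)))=44/ 3105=0.01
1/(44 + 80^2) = 1/6444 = 0.00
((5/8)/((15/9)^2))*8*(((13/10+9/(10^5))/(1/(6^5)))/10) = 1819.71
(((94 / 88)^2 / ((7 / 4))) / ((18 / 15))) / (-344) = -11045 / 6992832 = -0.00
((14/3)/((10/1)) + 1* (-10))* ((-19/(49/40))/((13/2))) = 3344/147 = 22.75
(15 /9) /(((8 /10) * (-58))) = -25 /696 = -0.04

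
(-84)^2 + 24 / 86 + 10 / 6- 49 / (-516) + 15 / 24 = 2428181 / 344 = 7058.67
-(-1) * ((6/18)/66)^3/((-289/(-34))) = 1/65980332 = 0.00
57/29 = 1.97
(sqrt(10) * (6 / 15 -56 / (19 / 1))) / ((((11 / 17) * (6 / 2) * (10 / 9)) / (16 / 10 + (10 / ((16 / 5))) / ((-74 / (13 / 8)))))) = -5.72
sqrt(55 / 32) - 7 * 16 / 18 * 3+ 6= -38 / 3+ sqrt(110) / 8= -11.36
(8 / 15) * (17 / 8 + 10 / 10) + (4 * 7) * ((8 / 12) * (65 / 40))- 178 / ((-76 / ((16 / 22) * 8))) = 9536 / 209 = 45.63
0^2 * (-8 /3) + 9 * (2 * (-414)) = -7452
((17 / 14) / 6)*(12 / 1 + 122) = 1139 / 42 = 27.12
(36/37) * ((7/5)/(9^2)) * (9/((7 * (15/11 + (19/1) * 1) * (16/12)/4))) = 33/10360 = 0.00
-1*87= -87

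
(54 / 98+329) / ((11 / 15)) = 22020 / 49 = 449.39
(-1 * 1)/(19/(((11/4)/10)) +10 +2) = -11/892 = -0.01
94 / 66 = 47 / 33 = 1.42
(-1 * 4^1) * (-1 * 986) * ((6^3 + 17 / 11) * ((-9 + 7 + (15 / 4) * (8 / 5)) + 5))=84941928 / 11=7721993.45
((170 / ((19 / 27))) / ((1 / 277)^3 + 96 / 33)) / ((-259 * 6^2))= -59617282065 / 6693798783014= -0.01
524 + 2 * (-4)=516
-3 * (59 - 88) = 87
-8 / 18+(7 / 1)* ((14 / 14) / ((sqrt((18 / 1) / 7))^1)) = -4 / 9+7* sqrt(14) / 6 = 3.92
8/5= 1.60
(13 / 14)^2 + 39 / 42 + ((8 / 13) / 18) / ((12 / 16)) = 126337 / 68796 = 1.84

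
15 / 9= 5 / 3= 1.67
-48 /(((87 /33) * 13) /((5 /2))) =-1320 /377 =-3.50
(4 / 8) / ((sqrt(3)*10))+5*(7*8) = 280.03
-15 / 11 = -1.36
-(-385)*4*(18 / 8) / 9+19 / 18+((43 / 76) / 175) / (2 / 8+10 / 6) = 531427097 / 1376550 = 386.06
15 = 15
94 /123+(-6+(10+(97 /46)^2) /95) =-5.08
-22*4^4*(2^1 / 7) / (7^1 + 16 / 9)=-101376 / 553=-183.32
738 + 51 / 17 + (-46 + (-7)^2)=744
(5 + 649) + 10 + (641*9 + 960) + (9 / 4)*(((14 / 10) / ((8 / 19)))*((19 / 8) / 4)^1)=37874903 / 5120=7397.44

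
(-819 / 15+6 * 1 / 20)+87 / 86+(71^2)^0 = -11242 / 215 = -52.29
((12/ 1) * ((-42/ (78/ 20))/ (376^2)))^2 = 11025/ 13194657424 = 0.00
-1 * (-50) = 50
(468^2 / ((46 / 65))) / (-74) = -3559140 / 851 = -4182.30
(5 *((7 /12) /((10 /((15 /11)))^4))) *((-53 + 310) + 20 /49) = 1702755 /6559168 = 0.26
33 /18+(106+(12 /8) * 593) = 2992 /3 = 997.33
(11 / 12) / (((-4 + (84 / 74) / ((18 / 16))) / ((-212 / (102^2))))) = 21571 / 3454128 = 0.01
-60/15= -4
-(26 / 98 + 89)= -4374 / 49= -89.27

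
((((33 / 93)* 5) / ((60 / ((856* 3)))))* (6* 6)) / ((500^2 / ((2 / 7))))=10593 / 3390625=0.00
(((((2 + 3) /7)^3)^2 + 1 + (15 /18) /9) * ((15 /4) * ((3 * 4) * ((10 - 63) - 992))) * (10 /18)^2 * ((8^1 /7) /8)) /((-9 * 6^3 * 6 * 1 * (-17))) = -1016920980625 /79363165470624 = -0.01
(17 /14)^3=4913 /2744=1.79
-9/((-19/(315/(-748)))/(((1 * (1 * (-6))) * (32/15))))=9072/3553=2.55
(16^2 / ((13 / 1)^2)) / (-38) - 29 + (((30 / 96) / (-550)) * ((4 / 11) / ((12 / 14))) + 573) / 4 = 42599189123 / 372989760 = 114.21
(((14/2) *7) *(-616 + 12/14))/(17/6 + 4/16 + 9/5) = -1808520/293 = -6172.42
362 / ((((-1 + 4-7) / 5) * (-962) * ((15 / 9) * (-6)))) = -181 / 3848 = -0.05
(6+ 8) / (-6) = -7 / 3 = -2.33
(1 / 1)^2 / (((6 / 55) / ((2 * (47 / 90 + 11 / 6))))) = 1166 / 27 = 43.19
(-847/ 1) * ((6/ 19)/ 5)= -5082/ 95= -53.49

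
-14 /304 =-7 /152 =-0.05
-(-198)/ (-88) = -9/ 4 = -2.25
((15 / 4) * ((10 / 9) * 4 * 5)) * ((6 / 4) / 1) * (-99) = -12375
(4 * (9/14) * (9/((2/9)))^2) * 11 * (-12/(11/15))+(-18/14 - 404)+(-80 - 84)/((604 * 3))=-2408713178/3171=-759606.80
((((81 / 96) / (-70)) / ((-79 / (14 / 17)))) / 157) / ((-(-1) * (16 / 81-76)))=-2187 / 207140022400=-0.00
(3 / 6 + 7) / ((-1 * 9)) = -5 / 6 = -0.83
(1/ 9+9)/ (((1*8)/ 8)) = 82/ 9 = 9.11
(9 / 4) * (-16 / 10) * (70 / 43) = -252 / 43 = -5.86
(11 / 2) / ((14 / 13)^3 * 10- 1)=24167 / 50486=0.48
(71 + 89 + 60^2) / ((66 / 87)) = 4956.36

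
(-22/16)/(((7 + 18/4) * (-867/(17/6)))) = 11/28152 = 0.00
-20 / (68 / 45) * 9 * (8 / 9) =-1800 / 17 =-105.88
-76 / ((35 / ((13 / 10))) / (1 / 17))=-494 / 2975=-0.17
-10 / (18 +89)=-10 / 107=-0.09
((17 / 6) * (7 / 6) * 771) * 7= 214081 / 12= 17840.08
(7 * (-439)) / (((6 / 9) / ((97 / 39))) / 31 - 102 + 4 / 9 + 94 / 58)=2411773371 / 78424795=30.75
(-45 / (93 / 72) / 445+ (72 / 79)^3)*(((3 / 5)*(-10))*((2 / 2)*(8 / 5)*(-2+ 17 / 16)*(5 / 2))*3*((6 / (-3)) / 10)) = -12464479908 / 1360294601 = -9.16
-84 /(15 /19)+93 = -67 /5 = -13.40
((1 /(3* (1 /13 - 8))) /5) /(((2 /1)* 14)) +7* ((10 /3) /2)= 168229 /14420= 11.67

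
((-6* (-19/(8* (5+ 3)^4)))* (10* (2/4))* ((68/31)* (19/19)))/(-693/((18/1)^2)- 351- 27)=-513/5110784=-0.00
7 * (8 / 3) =56 / 3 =18.67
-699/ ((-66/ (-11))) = -233/ 2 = -116.50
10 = 10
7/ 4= 1.75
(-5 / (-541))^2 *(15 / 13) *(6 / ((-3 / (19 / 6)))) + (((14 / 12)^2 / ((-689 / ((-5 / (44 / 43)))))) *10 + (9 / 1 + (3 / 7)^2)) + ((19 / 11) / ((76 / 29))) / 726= 9.28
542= 542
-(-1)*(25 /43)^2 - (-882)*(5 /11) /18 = 459880 /20339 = 22.61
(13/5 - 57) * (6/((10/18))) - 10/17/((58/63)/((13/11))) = -79755399/135575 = -588.28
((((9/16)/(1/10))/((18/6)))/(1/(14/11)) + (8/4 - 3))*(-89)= -123.39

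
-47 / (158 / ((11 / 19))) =-517 / 3002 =-0.17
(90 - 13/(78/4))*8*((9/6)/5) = 1072/5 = 214.40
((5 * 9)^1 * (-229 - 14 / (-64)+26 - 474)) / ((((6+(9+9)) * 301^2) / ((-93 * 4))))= 30211515 / 5798464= 5.21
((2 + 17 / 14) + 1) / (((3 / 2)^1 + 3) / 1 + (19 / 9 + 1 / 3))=531 / 875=0.61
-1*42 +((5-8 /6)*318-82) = 1042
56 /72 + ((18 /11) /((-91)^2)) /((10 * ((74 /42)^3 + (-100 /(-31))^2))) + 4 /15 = 12344730332758 /11819408573115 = 1.04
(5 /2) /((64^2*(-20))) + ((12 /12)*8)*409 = 107216895 /32768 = 3272.00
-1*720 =-720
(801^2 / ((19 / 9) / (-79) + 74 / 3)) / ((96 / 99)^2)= 496778180679 / 17939456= 27691.93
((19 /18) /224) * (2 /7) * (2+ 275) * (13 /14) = 68419 /197568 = 0.35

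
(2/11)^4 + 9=131785/14641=9.00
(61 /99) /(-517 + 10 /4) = -122 /101871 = -0.00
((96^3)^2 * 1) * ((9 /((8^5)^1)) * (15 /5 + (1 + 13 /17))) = 17414258688 /17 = 1024368158.12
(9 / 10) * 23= 207 / 10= 20.70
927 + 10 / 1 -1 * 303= 634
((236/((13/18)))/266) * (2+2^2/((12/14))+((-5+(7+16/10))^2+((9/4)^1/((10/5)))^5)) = 9321381267/354099200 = 26.32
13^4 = 28561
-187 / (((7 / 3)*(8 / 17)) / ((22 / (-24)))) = 34969 / 224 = 156.11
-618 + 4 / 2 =-616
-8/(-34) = 4/17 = 0.24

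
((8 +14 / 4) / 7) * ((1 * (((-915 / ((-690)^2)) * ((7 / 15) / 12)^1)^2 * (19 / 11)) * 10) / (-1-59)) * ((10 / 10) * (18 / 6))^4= -494893 / 2312703360000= -0.00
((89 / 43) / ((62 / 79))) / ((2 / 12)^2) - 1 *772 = -902518 / 1333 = -677.06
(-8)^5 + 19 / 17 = -557037 / 17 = -32766.88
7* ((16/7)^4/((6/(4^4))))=8388608/1029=8152.19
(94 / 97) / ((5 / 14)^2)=18424 / 2425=7.60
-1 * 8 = -8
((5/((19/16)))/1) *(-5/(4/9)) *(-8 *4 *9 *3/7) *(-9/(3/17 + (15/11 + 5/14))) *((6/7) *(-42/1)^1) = 94226457600/94373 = 998447.20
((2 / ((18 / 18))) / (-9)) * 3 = -2 / 3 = -0.67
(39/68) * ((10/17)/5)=39/578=0.07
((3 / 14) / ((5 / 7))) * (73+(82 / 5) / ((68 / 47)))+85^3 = 1044055511 / 1700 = 614150.30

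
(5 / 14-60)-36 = -1339 / 14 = -95.64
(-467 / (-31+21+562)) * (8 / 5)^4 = -239104 / 43125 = -5.54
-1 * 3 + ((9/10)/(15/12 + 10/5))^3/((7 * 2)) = -5764209/1922375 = -3.00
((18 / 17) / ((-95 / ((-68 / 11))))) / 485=72 / 506825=0.00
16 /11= 1.45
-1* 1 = -1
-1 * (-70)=70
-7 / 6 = -1.17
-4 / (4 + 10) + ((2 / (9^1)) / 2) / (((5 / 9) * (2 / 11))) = 57 / 70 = 0.81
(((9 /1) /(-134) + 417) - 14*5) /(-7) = -49.56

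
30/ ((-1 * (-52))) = 15/ 26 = 0.58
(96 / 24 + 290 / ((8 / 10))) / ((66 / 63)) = 15393 / 44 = 349.84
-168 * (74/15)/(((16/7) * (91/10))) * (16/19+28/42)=-60.12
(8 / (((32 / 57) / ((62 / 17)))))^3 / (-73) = -5517084663 / 2869192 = -1922.87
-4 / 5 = -0.80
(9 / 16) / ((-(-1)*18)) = 1 / 32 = 0.03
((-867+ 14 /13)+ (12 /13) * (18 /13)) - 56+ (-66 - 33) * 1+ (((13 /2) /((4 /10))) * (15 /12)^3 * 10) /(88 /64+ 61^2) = -82097410855 /80522416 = -1019.56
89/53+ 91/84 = 1757/636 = 2.76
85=85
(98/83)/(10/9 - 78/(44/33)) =-1764/85739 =-0.02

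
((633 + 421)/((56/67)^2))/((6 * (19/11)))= 26022733/178752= 145.58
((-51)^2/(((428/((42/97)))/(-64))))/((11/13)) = -22722336/114169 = -199.02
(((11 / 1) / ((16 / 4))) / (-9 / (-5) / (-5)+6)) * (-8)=-550 / 141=-3.90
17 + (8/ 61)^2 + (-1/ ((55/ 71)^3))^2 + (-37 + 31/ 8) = -9459494886005297/ 823997310125000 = -11.48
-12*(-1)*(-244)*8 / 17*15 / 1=-351360 / 17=-20668.24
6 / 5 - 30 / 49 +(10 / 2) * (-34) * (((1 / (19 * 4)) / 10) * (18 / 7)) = 117 / 9310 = 0.01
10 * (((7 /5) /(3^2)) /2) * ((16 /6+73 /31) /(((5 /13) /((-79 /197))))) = -3357263 /824445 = -4.07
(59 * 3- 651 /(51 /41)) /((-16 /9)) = 3312 /17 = 194.82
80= 80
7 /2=3.50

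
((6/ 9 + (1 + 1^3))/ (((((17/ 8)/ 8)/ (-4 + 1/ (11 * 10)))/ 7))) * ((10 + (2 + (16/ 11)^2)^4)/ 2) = -25036177573670144/ 601276661205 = -41638.37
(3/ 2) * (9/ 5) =27/ 10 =2.70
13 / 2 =6.50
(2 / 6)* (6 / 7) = 2 / 7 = 0.29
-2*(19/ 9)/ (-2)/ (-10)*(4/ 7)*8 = -304/ 315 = -0.97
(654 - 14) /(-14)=-320 /7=-45.71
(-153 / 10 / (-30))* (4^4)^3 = 213909504 / 25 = 8556380.16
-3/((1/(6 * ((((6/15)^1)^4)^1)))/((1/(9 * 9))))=-32/5625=-0.01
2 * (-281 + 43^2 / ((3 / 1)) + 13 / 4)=4063 / 6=677.17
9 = 9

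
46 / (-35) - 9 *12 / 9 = -466 / 35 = -13.31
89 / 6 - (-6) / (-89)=7885 / 534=14.77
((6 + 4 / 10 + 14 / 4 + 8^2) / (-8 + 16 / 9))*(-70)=6651 / 8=831.38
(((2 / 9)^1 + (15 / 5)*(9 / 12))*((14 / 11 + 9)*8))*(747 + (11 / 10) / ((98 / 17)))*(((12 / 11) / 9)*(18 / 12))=7364208079 / 266805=27601.46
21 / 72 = 7 / 24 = 0.29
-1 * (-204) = 204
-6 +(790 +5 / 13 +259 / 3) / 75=16642 / 2925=5.69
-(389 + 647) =-1036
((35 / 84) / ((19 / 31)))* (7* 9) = 3255 / 76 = 42.83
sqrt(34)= 5.83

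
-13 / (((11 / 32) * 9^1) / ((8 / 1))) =-3328 / 99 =-33.62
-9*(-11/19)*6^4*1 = 128304/19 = 6752.84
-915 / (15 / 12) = -732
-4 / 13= -0.31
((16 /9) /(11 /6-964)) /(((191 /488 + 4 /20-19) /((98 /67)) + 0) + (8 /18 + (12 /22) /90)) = 252510720 /1658408030057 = 0.00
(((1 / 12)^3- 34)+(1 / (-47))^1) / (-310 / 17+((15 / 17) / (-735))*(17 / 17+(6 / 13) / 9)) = 29920797725 / 16038833472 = 1.87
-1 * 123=-123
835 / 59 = 14.15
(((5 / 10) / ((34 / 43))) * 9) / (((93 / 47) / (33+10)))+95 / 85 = 263065 / 2108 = 124.79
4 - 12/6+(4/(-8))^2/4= 33/16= 2.06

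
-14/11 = -1.27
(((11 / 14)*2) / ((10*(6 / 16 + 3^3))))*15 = 44 / 511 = 0.09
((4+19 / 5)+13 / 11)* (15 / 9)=494 / 33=14.97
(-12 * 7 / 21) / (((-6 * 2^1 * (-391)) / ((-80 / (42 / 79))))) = 3160 / 24633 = 0.13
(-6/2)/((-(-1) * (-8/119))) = 357/8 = 44.62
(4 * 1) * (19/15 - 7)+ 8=-224/15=-14.93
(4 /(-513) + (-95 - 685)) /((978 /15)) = -1000360 /83619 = -11.96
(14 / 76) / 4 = 7 / 152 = 0.05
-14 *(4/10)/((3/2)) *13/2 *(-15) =364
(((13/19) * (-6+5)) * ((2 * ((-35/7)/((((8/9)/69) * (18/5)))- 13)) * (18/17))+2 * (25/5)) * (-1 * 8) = -478162/323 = -1480.38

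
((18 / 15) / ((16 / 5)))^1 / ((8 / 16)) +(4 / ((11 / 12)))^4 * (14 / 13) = 297842295 / 761332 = 391.21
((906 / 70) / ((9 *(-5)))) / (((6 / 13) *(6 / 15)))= -1963 / 1260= -1.56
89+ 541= 630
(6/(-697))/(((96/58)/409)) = -2.13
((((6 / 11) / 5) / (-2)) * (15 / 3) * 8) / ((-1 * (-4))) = -6 / 11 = -0.55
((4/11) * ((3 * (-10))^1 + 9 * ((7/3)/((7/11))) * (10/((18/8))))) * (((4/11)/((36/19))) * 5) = 133000/3267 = 40.71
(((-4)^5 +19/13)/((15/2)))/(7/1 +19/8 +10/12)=-30384/2275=-13.36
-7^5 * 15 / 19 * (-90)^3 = 183784545000 / 19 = 9672870789.47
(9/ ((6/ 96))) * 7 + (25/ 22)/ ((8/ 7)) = 177583/ 176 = 1008.99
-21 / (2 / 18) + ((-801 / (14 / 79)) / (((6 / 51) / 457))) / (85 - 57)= -491762727 / 784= -627248.38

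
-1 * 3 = -3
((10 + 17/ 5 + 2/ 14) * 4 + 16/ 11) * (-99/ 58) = -96372/ 1015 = -94.95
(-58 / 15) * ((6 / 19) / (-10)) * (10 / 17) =116 / 1615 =0.07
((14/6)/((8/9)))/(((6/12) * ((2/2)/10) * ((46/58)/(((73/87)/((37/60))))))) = 76650/851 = 90.07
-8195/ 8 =-1024.38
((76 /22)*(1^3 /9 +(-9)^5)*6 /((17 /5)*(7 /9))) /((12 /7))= -269982.89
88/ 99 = 0.89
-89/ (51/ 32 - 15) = 2848/ 429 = 6.64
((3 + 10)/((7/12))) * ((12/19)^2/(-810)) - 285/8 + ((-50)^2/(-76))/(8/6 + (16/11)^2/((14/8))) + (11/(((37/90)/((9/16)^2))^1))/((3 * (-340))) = -593066400833/12207229440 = -48.58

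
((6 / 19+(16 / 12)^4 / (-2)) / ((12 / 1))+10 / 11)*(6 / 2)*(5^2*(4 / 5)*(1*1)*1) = 816370 / 16929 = 48.22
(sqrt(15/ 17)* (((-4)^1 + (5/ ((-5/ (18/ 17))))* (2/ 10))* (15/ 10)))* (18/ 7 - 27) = 91827* sqrt(255)/ 10115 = 144.97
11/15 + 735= 11036/15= 735.73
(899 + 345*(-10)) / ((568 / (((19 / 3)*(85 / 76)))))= -31.81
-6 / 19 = -0.32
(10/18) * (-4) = -20/9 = -2.22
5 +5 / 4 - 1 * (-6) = 49 / 4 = 12.25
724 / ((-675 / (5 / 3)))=-724 / 405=-1.79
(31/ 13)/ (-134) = -31/ 1742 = -0.02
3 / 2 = 1.50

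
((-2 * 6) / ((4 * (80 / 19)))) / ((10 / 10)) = -57 / 80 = -0.71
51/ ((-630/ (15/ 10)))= -17/ 140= -0.12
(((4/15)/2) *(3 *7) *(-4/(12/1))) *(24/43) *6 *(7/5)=-4.38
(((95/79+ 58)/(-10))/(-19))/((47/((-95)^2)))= 444315/7426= 59.83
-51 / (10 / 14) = -357 / 5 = -71.40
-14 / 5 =-2.80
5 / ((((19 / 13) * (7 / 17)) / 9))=9945 / 133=74.77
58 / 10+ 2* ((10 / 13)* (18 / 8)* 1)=602 / 65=9.26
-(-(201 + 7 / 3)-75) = 835 / 3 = 278.33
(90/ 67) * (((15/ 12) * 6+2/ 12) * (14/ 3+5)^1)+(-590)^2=23329370/ 67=348199.55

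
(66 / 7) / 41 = 66 / 287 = 0.23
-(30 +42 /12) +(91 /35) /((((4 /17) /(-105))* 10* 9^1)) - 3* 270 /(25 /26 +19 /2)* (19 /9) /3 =-100.88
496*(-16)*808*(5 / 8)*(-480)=1923686400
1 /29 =0.03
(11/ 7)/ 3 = 11/ 21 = 0.52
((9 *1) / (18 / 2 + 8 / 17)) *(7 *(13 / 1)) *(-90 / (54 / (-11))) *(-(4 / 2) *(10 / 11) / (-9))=22100 / 69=320.29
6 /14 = 3 /7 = 0.43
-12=-12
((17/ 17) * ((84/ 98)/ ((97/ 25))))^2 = 22500/ 461041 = 0.05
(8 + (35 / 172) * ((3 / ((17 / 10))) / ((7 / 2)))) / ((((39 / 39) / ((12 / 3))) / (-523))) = -12390916 / 731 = -16950.64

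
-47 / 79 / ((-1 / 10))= 470 / 79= 5.95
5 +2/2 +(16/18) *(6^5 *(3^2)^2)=559878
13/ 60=0.22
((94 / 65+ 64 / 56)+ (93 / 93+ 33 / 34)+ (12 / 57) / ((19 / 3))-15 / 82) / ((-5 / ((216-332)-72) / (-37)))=-3511890856256 / 572428675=-6135.07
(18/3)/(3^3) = 2/9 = 0.22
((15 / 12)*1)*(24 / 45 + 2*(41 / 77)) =923 / 462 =2.00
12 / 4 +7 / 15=3.47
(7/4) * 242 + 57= 961/2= 480.50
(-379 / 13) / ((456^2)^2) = -379 / 562085941248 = -0.00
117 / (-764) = -117 / 764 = -0.15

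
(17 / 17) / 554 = 1 / 554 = 0.00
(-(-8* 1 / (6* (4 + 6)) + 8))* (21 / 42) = -59 / 15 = -3.93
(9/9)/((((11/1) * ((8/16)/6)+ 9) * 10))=6/595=0.01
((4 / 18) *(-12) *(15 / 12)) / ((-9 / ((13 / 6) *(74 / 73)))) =4810 / 5913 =0.81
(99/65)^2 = 9801/4225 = 2.32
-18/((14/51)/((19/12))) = -2907/28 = -103.82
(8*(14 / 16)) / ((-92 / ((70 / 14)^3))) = -875 / 92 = -9.51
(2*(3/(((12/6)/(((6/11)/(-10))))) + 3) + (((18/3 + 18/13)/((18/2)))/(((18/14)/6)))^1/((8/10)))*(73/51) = 293533/19305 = 15.21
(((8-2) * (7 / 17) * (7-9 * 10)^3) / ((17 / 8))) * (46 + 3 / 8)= -8909585034 / 289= -30829013.96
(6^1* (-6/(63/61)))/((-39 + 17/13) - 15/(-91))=3172/3415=0.93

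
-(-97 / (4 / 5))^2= -235225 / 16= -14701.56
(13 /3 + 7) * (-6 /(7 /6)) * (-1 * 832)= 339456 /7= 48493.71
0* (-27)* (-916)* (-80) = 0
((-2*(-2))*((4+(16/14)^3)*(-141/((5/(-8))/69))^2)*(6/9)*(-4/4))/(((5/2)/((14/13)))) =-121737955221504/79625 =-1528891117.38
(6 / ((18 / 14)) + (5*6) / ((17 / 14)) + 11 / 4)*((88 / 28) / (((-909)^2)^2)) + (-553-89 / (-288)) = -4310782370609627947 / 7799625083938464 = -552.69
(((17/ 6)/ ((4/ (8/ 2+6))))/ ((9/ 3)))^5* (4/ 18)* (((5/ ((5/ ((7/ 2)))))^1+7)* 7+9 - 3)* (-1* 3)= -235163815625/ 60466176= -3889.18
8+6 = 14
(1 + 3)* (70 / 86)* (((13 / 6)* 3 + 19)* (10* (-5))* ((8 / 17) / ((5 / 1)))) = -16800 / 43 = -390.70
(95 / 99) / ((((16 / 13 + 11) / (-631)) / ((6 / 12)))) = -779285 / 31482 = -24.75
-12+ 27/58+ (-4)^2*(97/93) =27799/5394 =5.15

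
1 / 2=0.50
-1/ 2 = -0.50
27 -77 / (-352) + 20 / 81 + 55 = 213751 / 2592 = 82.47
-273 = -273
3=3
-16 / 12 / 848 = -1 / 636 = -0.00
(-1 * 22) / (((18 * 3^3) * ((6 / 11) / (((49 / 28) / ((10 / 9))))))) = -847 / 6480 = -0.13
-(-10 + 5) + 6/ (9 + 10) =101/ 19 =5.32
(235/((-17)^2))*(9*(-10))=-21150/289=-73.18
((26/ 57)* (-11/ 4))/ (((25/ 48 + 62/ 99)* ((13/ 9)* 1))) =-26136/ 34523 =-0.76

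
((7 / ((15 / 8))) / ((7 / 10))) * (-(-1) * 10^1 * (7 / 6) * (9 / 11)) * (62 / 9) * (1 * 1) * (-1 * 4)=-138880 / 99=-1402.83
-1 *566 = -566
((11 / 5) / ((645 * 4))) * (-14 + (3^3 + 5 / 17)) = 1243 / 109650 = 0.01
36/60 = 0.60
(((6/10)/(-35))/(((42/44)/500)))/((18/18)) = -440/49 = -8.98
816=816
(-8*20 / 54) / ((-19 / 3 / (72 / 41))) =640 / 779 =0.82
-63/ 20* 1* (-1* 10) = 63/ 2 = 31.50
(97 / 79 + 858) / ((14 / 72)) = 349092 / 79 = 4418.89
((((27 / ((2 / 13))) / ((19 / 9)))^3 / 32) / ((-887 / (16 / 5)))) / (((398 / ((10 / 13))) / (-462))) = 560166980373 / 9685621336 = 57.83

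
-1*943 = -943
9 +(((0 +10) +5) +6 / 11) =24.55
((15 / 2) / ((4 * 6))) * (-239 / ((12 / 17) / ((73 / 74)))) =-1482995 / 14208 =-104.38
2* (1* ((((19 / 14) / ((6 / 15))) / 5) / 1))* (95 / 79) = 1805 / 1106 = 1.63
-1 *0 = 0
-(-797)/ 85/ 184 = 797/ 15640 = 0.05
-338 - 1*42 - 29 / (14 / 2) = -2689 / 7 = -384.14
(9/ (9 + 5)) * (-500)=-2250/ 7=-321.43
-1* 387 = -387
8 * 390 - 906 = 2214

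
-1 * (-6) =6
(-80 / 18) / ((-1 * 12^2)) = 5 / 162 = 0.03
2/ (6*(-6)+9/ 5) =-10/ 171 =-0.06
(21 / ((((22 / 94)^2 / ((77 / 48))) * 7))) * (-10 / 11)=-77315 / 968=-79.87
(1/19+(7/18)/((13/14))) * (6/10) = 1048/3705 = 0.28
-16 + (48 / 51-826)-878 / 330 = -2366633 / 2805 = -843.72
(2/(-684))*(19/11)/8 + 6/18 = 527/1584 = 0.33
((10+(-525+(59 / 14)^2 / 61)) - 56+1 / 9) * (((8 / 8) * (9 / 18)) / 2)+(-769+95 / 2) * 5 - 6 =-1616706815 / 430416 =-3756.15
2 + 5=7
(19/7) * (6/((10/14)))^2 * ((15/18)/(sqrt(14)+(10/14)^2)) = -195510/32989+1915998 * sqrt(14)/164945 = 37.54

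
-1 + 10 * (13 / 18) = 56 / 9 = 6.22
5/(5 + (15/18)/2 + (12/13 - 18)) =-780/1819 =-0.43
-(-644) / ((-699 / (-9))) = 1932 / 233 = 8.29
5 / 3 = 1.67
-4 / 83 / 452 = -1 / 9379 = -0.00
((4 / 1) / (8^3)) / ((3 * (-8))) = -1 / 3072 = -0.00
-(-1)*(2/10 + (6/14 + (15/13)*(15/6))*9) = 27317/910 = 30.02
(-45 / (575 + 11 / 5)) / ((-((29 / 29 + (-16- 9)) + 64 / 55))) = -4125 / 1208272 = -0.00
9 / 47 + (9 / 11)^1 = 522 / 517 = 1.01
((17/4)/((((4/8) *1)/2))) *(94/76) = 21.03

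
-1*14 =-14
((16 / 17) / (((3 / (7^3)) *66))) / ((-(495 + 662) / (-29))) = 79576 / 1947231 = 0.04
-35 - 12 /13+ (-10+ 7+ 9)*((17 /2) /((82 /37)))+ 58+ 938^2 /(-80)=-116758563 /10660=-10952.96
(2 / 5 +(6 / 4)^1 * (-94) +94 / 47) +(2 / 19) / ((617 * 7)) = -56868263 / 410305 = -138.60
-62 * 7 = -434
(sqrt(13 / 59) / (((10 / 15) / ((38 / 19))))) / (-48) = -sqrt(767) / 944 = -0.03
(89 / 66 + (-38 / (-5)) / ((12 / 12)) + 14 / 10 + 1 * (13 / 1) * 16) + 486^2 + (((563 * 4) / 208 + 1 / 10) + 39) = 2028863483 / 8580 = 236464.28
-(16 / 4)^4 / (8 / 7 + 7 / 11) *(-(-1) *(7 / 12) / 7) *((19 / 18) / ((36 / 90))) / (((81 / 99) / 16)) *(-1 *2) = 41198080 / 33291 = 1237.51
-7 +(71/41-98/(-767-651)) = -151135/29069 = -5.20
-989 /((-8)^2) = -989 /64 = -15.45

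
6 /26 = 3 /13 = 0.23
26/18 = 13/9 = 1.44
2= 2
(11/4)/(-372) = -11/1488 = -0.01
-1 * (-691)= 691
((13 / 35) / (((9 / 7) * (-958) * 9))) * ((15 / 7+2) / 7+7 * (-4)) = 17459 / 19011510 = 0.00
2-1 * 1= 1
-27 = -27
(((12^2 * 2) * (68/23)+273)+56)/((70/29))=787379/1610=489.06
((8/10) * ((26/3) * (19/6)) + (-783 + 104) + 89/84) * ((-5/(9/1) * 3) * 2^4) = 3306164/189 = 17492.93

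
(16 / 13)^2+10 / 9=3994 / 1521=2.63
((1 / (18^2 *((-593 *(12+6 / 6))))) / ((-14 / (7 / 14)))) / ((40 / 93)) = 31 / 932480640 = 0.00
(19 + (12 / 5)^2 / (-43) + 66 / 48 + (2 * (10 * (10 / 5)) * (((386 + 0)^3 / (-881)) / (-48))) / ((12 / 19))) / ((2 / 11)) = 64623237731987 / 136378800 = 473851.05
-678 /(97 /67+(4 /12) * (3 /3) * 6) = -15142 /77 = -196.65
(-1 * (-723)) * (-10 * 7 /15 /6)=-1687 /3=-562.33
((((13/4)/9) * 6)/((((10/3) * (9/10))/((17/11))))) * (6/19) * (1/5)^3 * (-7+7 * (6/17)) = -91/7125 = -0.01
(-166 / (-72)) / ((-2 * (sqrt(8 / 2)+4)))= -83 / 432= -0.19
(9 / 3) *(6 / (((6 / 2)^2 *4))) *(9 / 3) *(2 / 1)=3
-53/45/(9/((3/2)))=-53/270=-0.20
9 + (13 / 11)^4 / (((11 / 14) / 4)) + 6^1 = 4015181 / 161051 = 24.93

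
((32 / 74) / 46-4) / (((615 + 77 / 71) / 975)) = -117544050 / 18612221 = -6.32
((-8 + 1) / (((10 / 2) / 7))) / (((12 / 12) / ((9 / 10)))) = -441 / 50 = -8.82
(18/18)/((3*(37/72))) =0.65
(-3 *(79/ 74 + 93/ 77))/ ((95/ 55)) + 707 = 6919399/ 9842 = 703.05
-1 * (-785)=785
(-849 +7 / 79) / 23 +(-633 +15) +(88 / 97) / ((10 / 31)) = -574657062 / 881245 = -652.10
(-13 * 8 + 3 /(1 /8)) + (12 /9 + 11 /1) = -203 /3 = -67.67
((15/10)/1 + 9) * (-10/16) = -105/16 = -6.56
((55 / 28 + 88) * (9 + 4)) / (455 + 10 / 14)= 2977 / 1160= 2.57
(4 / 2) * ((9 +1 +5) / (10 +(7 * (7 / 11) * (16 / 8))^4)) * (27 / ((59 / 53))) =314269065 / 2725305167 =0.12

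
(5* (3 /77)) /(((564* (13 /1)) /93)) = 465 /188188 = 0.00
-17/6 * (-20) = 170/3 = 56.67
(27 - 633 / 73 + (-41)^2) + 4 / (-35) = 4341493 / 2555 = 1699.21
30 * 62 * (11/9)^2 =75020/27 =2778.52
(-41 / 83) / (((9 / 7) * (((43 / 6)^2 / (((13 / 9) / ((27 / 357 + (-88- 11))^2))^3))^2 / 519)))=-1932643054935154076358305395660298299 / 2472442872130605571088829698268280514361806806943706003800064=-0.00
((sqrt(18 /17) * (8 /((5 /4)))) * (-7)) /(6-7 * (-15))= -224 * sqrt(34) /3145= -0.42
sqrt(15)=3.87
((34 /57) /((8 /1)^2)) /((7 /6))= 0.01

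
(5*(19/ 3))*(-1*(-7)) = 665/ 3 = 221.67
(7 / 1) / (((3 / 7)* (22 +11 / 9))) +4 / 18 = 1741 / 1881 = 0.93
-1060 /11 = -96.36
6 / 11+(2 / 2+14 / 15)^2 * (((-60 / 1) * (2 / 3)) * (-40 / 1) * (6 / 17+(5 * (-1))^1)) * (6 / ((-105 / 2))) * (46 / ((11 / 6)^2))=3129581926 / 71995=43469.43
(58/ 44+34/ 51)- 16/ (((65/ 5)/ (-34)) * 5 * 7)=95509/ 30030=3.18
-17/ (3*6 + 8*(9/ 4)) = -17/ 36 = -0.47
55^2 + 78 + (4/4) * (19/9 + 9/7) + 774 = 244465/63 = 3880.40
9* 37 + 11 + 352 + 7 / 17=11839 / 17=696.41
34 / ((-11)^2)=34 / 121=0.28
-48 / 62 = -24 / 31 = -0.77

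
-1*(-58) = 58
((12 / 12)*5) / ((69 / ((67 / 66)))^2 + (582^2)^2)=4489 / 103008142820196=0.00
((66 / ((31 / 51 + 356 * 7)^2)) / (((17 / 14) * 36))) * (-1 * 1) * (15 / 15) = -3927 / 16160257129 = -0.00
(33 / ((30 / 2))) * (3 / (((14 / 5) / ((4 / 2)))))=4.71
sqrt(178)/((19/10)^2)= 100 * sqrt(178)/361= 3.70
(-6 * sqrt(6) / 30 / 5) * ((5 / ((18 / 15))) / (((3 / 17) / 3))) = -6.94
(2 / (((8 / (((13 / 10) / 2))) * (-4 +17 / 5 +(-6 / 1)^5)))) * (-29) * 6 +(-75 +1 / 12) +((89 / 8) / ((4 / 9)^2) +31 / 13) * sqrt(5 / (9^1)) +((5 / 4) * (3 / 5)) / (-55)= -98606491 / 1316040 +97685 * sqrt(5) / 4992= -31.17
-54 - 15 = -69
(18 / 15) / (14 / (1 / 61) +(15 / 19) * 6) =57 / 40790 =0.00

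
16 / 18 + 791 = 7127 / 9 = 791.89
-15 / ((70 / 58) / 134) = -11658 / 7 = -1665.43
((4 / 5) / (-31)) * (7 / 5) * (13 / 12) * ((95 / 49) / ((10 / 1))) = -247 / 32550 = -0.01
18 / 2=9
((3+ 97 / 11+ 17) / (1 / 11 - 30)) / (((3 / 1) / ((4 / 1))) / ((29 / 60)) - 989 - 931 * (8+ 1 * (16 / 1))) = 9193 / 222605348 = 0.00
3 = 3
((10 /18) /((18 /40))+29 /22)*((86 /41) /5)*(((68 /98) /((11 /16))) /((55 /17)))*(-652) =-1179450745472 /5414807475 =-217.82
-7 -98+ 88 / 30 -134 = -3541 / 15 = -236.07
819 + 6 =825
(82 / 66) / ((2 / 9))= 123 / 22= 5.59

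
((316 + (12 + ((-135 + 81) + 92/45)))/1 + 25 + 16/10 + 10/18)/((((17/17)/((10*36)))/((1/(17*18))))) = 6064/17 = 356.71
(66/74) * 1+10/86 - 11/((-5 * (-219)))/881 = 1547353279/1534829745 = 1.01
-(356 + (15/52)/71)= -1314367/3692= -356.00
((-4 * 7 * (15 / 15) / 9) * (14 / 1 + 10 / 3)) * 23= -33488 / 27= -1240.30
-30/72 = -5/12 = -0.42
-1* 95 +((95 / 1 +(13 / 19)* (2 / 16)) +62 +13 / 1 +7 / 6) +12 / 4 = 36139 / 456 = 79.25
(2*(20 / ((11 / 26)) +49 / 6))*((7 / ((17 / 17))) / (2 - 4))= -25613 / 66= -388.08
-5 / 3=-1.67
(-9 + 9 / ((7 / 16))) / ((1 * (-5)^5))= -81 / 21875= -0.00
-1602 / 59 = -27.15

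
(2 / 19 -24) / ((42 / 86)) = -19522 / 399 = -48.93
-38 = -38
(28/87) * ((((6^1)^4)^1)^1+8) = 36512/87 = 419.68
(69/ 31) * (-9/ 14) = -621/ 434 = -1.43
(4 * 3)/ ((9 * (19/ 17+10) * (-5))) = -68/ 2835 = -0.02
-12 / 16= -3 / 4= -0.75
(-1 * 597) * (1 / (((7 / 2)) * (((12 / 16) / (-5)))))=7960 / 7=1137.14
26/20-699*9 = -62897/10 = -6289.70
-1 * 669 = -669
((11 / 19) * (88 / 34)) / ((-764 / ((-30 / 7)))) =3630 / 431851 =0.01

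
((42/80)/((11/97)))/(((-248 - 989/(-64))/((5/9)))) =-5432/491139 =-0.01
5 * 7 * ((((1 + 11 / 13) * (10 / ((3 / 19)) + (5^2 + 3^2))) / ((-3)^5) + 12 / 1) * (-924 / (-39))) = 383466160 / 41067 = 9337.57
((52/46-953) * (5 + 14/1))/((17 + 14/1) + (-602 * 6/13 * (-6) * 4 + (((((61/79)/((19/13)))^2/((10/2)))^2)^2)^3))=-2.70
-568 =-568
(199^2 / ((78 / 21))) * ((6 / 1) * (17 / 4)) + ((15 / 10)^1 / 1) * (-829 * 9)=13555599 / 52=260684.60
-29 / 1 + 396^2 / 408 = 6041 / 17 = 355.35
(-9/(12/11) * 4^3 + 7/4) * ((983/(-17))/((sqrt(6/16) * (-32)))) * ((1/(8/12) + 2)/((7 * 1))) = -2069215 * sqrt(6)/6528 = -776.43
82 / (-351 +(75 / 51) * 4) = -1394 / 5867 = -0.24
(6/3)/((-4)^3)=-1/32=-0.03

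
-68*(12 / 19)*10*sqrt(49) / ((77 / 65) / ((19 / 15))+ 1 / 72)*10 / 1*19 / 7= -1451174400 / 16879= -85975.14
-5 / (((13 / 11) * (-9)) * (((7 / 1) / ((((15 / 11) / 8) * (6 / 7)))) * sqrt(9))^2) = 125 / 5493488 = 0.00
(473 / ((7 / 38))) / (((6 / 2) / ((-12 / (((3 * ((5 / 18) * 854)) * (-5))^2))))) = -647064 / 797689375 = -0.00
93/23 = 4.04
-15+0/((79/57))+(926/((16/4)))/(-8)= -703/16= -43.94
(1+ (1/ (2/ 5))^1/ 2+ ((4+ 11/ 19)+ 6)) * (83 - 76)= 6825/ 76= 89.80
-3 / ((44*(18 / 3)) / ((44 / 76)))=-1 / 152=-0.01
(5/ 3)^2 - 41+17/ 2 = -535/ 18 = -29.72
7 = 7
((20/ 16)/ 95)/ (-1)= -1/ 76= -0.01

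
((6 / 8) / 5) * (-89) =-267 / 20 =-13.35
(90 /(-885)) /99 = -2 /1947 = -0.00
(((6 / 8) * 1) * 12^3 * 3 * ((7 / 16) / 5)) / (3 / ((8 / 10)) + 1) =6804 / 95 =71.62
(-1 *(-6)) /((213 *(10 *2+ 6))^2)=1 /5111574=0.00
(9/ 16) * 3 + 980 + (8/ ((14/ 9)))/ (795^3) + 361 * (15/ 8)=10370715991189/ 6252834000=1658.56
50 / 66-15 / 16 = -95 / 528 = -0.18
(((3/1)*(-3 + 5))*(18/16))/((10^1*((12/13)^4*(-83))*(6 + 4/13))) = -371293/209080320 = -0.00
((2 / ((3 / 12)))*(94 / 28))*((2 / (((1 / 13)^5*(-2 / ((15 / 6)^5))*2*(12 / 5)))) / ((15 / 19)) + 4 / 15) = -5180697496241 / 20160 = -256979042.47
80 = 80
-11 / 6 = -1.83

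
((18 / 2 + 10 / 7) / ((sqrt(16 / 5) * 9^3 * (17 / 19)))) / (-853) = -1387 * sqrt(5) / 295994412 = -0.00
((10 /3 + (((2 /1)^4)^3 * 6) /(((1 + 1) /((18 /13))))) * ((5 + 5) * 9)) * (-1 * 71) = -1413642660 /13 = -108741743.08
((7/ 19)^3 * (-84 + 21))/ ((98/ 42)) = -9261/ 6859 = -1.35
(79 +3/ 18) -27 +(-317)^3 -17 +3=-191129849/ 6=-31854974.83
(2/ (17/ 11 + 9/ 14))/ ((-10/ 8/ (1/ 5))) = -1232/ 8425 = -0.15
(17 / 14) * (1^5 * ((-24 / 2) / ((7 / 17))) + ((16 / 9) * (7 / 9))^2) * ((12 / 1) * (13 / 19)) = -552781112 / 2036097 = -271.49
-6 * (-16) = 96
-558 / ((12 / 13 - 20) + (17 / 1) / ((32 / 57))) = -232128 / 4661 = -49.80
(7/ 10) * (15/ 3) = 7/ 2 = 3.50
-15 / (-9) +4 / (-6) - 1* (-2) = 3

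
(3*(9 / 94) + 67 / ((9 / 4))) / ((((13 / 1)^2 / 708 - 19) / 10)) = -30013300 / 1872903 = -16.03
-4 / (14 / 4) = -8 / 7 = -1.14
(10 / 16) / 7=5 / 56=0.09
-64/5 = -12.80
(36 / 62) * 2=36 / 31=1.16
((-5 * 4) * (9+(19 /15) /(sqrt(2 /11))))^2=4560 * sqrt(22)+323368 /9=57318.07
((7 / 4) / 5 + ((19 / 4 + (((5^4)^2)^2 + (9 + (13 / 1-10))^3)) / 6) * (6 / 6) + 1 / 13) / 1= 39672852013681 / 1560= 25431315393.39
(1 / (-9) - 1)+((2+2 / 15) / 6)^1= -0.76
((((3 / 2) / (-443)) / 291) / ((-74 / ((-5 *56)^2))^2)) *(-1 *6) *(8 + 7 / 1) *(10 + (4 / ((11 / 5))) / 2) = 8297856000000 / 647100289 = 12823.14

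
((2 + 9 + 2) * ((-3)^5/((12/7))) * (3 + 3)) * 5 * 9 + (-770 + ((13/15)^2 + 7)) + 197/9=-24914143/50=-498282.86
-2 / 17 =-0.12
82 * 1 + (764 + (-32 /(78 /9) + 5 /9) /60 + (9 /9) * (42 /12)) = 5963123 /7020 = 849.45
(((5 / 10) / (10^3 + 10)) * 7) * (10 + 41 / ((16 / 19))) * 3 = 19719 / 32320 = 0.61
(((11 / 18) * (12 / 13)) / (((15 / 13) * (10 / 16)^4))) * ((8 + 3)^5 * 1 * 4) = 58050510848 / 28125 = 2064018.16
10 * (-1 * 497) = -4970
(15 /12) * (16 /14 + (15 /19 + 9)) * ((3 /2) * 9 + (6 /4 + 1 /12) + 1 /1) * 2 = 701555 /1596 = 439.57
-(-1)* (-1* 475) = -475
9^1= 9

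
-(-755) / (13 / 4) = 3020 / 13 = 232.31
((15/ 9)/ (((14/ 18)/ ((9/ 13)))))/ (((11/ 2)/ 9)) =2430/ 1001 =2.43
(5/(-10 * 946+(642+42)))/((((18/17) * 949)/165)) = -4675/49970544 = -0.00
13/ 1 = 13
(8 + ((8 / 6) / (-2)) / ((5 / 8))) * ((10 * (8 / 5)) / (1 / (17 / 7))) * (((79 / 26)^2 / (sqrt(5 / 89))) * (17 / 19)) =9389.14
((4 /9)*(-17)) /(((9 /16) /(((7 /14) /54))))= -0.12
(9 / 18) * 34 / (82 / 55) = 935 / 82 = 11.40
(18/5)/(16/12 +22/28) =756/445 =1.70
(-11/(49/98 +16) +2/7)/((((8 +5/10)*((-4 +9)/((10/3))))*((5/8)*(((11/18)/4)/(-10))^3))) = 13406.02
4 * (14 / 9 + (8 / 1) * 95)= 27416 / 9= 3046.22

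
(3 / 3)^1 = 1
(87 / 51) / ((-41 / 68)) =-116 / 41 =-2.83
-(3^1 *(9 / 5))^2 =-729 / 25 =-29.16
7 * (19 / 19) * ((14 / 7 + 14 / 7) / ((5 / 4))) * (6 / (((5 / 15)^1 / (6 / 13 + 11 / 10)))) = 204624 / 325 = 629.61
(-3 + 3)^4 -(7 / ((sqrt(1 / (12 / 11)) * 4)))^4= -21609 / 1936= -11.16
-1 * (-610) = 610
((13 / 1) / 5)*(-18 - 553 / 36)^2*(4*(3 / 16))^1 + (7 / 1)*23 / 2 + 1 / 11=213922703 / 95040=2250.87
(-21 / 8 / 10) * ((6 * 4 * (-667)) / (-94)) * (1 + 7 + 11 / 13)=-966483 / 2444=-395.45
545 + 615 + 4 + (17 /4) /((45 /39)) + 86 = 75221 /60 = 1253.68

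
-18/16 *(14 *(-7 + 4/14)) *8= 846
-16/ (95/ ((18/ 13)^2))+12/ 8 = 37797/ 32110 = 1.18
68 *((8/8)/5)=68/5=13.60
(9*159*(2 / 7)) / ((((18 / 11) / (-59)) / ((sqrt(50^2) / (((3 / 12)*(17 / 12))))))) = -247658400 / 119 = -2081163.03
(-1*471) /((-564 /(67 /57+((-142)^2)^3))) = 73367644211788375 /10716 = 6846551344885.07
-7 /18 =-0.39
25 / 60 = 5 / 12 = 0.42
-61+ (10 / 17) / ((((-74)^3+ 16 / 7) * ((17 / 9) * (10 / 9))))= -61.00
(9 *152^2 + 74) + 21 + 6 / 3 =208033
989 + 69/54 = 17825/18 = 990.28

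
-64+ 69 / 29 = -1787 / 29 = -61.62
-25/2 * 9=-225/2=-112.50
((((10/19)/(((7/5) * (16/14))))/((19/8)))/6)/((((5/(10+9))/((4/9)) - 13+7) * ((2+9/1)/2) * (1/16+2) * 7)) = -0.00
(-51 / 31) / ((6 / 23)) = -6.31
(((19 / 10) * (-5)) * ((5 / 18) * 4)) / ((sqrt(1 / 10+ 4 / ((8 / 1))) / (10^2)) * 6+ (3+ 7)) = -11875000 / 11249757+ 4750 * sqrt(15) / 3749919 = -1.05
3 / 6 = 1 / 2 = 0.50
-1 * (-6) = 6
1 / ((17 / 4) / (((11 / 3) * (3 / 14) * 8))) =176 / 119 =1.48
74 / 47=1.57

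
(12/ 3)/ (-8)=-1/ 2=-0.50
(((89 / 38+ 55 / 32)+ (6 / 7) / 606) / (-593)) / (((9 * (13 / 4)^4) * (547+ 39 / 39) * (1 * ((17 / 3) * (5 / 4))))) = -13969528 / 7948073322968415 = -0.00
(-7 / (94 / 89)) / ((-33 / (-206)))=-64169 / 1551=-41.37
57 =57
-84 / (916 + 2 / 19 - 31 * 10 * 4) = 798 / 3077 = 0.26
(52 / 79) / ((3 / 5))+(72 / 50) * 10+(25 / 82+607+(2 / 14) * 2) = 623.09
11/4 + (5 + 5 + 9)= 87/4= 21.75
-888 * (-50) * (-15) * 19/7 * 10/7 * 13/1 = -1645020000/49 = -33571836.73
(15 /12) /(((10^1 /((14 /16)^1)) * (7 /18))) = 9 /32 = 0.28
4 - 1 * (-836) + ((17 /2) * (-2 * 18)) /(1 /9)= -1914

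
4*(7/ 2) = 14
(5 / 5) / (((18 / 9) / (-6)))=-3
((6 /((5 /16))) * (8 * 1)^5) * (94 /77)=295698432 /385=768047.88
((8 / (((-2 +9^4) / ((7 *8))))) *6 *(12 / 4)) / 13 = 1152 / 12181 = 0.09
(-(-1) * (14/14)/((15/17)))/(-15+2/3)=-0.08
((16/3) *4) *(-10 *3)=-640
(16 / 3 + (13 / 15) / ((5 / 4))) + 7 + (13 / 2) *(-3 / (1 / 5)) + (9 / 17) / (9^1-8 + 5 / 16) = -1500649 / 17850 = -84.07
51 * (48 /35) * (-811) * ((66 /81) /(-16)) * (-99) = -10009362 /35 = -285981.77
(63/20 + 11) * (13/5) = 3679/100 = 36.79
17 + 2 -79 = -60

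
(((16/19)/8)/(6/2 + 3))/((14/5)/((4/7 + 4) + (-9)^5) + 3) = 2066555/353375319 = 0.01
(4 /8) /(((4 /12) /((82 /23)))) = 5.35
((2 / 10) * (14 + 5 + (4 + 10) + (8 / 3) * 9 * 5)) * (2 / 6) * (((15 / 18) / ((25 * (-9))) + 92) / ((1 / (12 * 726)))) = 8175011.68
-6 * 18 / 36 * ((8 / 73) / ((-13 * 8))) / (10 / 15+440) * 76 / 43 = 342 / 26973427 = 0.00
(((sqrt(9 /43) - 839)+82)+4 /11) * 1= -8323 /11+3 * sqrt(43) /43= -756.18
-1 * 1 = -1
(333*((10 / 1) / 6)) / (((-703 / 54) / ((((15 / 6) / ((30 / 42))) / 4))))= -2835 / 76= -37.30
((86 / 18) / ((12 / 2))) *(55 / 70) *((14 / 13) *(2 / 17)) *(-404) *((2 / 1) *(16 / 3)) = -6114944 / 17901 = -341.60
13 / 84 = 0.15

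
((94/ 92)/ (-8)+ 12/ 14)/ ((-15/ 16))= -1879/ 2415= -0.78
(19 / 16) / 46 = 19 / 736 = 0.03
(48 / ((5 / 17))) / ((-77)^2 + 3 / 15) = 136 / 4941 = 0.03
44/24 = 11/6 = 1.83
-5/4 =-1.25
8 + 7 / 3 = 31 / 3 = 10.33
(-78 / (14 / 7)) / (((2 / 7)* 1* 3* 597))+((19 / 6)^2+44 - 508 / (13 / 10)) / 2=-31375601 / 186264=-168.45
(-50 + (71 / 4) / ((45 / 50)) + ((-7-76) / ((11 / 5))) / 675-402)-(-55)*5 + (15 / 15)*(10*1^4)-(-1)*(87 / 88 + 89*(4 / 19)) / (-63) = -233287807 / 1580040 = -147.65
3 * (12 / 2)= 18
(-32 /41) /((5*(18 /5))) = -16 /369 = -0.04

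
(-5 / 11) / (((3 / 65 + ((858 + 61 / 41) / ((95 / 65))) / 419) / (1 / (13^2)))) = -8160025 / 4398130594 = -0.00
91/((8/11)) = 1001/8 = 125.12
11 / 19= 0.58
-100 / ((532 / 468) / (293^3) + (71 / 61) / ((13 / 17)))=-4488059092725 / 68311317601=-65.70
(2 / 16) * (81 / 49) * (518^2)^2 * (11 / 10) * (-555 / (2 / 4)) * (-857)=15567342363565146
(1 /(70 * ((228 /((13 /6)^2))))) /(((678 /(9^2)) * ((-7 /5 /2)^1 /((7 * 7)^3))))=-405769 /68704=-5.91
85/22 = 3.86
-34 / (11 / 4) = -136 / 11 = -12.36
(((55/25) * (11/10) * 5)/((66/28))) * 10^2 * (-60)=-30800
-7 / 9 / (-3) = 7 / 27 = 0.26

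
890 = 890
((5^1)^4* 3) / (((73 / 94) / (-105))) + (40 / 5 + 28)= -18503622 / 73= -253474.27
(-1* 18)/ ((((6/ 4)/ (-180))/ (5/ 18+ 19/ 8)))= 5730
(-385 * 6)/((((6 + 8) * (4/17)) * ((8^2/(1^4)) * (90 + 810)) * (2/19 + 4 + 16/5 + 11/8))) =-0.00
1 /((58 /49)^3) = 117649 /195112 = 0.60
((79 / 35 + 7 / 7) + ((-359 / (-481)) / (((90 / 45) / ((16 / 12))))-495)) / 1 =-24810343 / 50505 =-491.25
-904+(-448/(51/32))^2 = 203169592/2601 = 78112.11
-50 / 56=-25 / 28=-0.89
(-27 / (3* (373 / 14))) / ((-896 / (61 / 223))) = 549 / 5323456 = 0.00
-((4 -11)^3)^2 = -117649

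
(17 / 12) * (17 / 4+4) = 187 / 16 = 11.69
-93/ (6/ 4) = -62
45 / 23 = 1.96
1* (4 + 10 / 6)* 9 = 51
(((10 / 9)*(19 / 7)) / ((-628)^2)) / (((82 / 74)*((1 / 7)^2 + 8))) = 24605 / 28596192264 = 0.00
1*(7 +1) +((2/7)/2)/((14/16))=400/49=8.16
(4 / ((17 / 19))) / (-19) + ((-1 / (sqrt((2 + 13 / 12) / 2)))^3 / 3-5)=-89 / 17-16* sqrt(222) / 1369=-5.41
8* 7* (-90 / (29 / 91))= -458640 / 29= -15815.17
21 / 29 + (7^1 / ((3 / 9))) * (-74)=-1553.28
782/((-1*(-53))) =782/53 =14.75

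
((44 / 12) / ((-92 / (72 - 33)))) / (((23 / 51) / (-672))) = 1225224 / 529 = 2316.11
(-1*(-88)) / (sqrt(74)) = 44*sqrt(74) / 37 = 10.23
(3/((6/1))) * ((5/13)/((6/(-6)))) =-5/26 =-0.19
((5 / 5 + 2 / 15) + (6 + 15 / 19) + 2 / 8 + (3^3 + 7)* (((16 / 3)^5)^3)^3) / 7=2519553787726957183494889000000000.00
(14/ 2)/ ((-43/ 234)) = -1638/ 43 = -38.09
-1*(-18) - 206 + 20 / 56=-2627 / 14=-187.64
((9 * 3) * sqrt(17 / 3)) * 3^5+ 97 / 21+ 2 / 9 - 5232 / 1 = -329311 / 63+ 2187 * sqrt(51) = 10391.15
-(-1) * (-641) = -641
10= 10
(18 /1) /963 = 2 /107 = 0.02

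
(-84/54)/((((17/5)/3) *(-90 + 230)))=-1/102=-0.01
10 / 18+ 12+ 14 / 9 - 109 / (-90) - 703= -61891 / 90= -687.68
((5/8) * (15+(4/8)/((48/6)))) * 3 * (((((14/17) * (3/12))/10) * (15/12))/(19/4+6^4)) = 25305/45286912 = 0.00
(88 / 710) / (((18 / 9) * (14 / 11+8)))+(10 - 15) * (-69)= 6246346 / 18105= 345.01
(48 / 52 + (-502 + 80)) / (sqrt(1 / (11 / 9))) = -5474 * sqrt(11) / 39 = -465.52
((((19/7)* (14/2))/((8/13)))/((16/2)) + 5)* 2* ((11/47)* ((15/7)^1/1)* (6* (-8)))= -40095/94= -426.54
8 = 8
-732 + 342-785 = -1175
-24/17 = -1.41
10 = 10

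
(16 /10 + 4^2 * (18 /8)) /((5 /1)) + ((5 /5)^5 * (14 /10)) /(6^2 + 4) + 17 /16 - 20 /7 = 16129 /2800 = 5.76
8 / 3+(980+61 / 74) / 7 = 221887 / 1554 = 142.78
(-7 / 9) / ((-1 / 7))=49 / 9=5.44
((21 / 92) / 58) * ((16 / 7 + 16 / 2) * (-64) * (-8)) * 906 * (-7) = -87671808 / 667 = -131441.99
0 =0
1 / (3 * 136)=1 / 408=0.00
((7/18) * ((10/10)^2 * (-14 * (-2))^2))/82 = 3.72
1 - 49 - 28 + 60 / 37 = -2752 / 37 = -74.38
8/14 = 4/7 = 0.57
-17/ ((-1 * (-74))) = -17/ 74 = -0.23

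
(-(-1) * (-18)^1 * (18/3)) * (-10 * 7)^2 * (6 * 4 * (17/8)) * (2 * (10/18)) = -29988000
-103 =-103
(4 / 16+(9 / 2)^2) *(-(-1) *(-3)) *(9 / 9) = -123 / 2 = -61.50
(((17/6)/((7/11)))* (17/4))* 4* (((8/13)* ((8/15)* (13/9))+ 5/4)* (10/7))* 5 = 302005/324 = 932.11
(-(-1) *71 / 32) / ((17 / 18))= 639 / 272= 2.35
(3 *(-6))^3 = -5832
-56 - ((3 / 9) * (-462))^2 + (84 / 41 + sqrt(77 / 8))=-974568 / 41 + sqrt(154) / 4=-23766.85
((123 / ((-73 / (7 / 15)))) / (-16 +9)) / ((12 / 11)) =451 / 4380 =0.10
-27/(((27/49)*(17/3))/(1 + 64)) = -9555/17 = -562.06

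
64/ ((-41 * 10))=-32/ 205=-0.16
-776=-776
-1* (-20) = 20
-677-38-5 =-720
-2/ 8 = -1/ 4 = -0.25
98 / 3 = 32.67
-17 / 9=-1.89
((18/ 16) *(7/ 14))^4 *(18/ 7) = 59049/ 229376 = 0.26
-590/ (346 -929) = 590/ 583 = 1.01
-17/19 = -0.89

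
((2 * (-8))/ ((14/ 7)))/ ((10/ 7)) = -28/ 5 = -5.60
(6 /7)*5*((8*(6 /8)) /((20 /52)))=468 /7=66.86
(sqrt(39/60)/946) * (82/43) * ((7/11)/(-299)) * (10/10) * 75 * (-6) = 12915 * sqrt(65)/66894971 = 0.00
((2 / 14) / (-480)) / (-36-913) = 1 / 3188640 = 0.00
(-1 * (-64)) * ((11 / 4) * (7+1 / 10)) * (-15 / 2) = -9372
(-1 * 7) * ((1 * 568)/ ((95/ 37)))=-147112/ 95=-1548.55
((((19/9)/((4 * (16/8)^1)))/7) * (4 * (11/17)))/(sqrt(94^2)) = 0.00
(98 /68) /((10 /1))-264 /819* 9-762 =-764.76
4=4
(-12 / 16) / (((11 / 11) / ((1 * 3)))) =-2.25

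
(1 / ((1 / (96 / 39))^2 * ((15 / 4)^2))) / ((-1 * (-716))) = 0.00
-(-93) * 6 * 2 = 1116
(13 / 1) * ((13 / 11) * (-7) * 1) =-1183 / 11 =-107.55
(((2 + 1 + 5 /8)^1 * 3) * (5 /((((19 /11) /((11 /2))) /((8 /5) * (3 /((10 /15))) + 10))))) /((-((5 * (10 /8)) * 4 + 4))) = -15609 /152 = -102.69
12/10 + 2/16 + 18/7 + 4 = 2211/280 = 7.90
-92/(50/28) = -51.52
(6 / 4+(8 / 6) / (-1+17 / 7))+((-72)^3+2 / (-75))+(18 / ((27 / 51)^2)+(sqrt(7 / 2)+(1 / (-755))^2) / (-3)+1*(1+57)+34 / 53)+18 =-202895788410919 / 543803850 - sqrt(14) / 6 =-373105.35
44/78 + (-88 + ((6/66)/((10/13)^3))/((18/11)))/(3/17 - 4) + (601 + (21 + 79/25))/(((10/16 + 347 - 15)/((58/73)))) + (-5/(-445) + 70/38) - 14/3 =2847521169563191/128107910970000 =22.23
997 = 997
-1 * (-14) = 14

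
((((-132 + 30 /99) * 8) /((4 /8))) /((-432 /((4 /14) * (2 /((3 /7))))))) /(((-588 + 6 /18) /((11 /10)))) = -212 /17415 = -0.01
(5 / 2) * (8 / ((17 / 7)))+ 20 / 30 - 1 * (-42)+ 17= 3463 / 51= 67.90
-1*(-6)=6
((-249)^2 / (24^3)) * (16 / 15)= 6889 / 1440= 4.78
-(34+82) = -116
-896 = -896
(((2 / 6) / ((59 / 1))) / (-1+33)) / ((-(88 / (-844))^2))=-0.02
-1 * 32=-32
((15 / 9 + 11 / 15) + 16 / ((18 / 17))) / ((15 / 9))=788 / 75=10.51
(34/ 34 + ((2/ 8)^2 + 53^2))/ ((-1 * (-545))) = 44961/ 8720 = 5.16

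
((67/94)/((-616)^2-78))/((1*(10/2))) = 67/178307660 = 0.00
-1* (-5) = 5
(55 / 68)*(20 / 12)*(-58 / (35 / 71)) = -113245 / 714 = -158.61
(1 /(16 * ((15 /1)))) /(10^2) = 1 /24000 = 0.00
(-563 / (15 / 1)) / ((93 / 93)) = -563 / 15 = -37.53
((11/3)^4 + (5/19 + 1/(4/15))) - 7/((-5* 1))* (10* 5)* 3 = 2430181/6156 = 394.77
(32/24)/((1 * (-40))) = -1/30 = -0.03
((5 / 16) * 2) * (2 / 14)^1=5 / 56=0.09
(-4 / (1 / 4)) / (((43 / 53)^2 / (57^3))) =-8323314192 / 1849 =-4501522.01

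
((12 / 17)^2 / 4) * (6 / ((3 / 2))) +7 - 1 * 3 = 1300 / 289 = 4.50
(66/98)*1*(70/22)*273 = 585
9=9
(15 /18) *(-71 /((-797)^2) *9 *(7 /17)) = -0.00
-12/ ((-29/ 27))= 11.17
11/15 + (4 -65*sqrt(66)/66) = 71/15 -65*sqrt(66)/66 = -3.27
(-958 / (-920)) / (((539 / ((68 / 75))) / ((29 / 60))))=236147 / 278932500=0.00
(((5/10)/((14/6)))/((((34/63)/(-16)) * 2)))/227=-54/3859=-0.01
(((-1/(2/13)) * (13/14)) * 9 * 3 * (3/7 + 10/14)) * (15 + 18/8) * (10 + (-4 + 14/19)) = -21643.62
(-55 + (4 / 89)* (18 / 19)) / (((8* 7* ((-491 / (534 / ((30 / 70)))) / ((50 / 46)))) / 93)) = 216069225 / 858268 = 251.75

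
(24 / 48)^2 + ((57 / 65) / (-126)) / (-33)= 45083 / 180180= 0.25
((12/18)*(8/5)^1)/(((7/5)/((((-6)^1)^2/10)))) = 96/35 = 2.74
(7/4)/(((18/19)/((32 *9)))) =532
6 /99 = 2 /33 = 0.06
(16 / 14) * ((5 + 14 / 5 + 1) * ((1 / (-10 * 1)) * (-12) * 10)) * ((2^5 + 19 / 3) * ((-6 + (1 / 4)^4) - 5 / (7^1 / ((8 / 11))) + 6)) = -2385.19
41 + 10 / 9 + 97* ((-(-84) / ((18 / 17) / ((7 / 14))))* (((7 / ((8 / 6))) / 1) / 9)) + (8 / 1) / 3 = 9157 / 4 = 2289.25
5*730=3650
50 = 50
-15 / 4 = -3.75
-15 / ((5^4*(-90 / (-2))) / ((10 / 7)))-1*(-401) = 1052623 / 2625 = 401.00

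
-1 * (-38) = 38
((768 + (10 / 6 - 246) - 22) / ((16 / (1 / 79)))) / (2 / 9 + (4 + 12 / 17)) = 76755 / 953056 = 0.08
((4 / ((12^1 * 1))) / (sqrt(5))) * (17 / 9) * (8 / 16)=17 * sqrt(5) / 270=0.14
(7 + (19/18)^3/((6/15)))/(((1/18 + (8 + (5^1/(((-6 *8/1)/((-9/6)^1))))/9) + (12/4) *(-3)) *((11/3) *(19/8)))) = -1855088/1506681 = -1.23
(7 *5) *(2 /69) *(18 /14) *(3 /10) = 9 /23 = 0.39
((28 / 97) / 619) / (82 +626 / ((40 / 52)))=140 / 268932597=0.00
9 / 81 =1 / 9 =0.11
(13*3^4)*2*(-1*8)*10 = -168480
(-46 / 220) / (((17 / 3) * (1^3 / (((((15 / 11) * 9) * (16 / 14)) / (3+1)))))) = -0.13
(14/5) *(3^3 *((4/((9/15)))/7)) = 72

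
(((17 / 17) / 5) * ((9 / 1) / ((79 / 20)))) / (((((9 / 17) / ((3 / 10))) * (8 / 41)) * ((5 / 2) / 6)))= 3.18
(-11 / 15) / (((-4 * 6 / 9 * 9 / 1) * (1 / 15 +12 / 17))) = 187 / 4728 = 0.04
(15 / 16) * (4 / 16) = 0.23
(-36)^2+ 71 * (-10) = 586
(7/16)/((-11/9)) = -63/176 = -0.36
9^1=9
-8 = -8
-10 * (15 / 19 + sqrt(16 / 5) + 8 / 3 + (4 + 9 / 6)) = -5105 / 57 - 8 * sqrt(5) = -107.45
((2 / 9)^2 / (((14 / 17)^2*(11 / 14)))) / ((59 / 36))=2312 / 40887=0.06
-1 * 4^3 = -64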